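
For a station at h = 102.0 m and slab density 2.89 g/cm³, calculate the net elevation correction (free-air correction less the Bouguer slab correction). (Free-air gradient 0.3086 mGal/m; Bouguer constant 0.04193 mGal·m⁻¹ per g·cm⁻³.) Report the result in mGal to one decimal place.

19.1

Combined gradient = 0.3086 − 0.04193 × 2.89 = 0.1874223 mGal/m
Combined elevation correction = 0.1874223 × 102.0 = 19.1 mGal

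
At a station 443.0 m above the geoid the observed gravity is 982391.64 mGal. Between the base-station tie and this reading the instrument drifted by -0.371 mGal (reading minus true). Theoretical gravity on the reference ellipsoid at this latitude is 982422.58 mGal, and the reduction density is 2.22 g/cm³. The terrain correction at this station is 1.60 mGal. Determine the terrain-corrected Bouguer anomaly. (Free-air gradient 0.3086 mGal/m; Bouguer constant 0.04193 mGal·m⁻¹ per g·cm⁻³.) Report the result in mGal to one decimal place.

66.5

Drift-corrected reading = 982391.64 − (-0.371) = 982392.011 mGal
Free-air correction = 0.3086 × 443.0 = 136.71 mGal
Free-air anomaly = 982392.011 − 982422.58 + (136.71) = 106.141 mGal
Bouguer slab correction = 0.04193 × 2.22 × 443.0 = 41.24 mGal
Simple Bouguer anomaly = 106.141 − (41.24) = 64.901 mGal
Complete Bouguer anomaly = 64.901 + 1.60 = 66.501 mGal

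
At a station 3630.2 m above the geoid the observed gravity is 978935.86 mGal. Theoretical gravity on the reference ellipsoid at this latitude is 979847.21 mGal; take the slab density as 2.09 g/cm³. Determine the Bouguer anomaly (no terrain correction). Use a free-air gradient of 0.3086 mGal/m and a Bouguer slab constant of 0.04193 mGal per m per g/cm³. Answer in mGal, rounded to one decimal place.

Free-air correction = 0.3086 × 3630.2 = 1120.28 mGal
Free-air anomaly = 978935.86 − 979847.21 + (1120.28) = 208.93 mGal
Bouguer slab correction = 0.04193 × 2.09 × 3630.2 = 318.13 mGal
Simple Bouguer anomaly = 208.93 − (318.13) = -109.20 mGal

-109.2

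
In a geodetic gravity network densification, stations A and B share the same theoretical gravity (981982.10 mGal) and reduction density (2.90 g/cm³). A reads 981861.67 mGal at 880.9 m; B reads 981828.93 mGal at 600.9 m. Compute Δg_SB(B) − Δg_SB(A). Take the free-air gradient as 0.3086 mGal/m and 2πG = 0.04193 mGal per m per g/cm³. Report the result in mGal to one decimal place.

-85.1

Δg_SB(A) = 981861.67 − 981982.10 + 0.3086×880.9 − 0.04193×2.90×880.9 = 44.30 mGal
Δg_SB(B) = 981828.93 − 981982.10 + 0.3086×600.9 − 0.04193×2.90×600.9 = -40.80 mGal
Difference = -40.80 − (44.30) = -85.10 mGal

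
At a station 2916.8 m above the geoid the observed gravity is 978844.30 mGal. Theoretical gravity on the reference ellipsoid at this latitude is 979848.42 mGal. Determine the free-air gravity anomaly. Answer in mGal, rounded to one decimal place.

Free-air correction = 0.3086 × 2916.8 = 900.12 mGal
Free-air anomaly = 978844.30 − 979848.42 + (900.12) = -104.00 mGal

-104.0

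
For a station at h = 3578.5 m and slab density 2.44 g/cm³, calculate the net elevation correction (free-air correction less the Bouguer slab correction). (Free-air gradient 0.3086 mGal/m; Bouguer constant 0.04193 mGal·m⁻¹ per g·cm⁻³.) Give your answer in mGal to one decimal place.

738.2

Combined gradient = 0.3086 − 0.04193 × 2.44 = 0.2062908 mGal/m
Combined elevation correction = 0.2062908 × 3578.5 = 738.2 mGal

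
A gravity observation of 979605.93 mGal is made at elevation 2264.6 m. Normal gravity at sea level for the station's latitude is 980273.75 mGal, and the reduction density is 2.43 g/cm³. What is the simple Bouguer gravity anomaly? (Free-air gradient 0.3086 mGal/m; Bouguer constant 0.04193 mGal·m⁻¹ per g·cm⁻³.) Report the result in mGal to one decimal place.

-199.7

Free-air correction = 0.3086 × 2264.6 = 698.86 mGal
Free-air anomaly = 979605.93 − 980273.75 + (698.86) = 31.04 mGal
Bouguer slab correction = 0.04193 × 2.43 × 2264.6 = 230.74 mGal
Simple Bouguer anomaly = 31.04 − (230.74) = -199.70 mGal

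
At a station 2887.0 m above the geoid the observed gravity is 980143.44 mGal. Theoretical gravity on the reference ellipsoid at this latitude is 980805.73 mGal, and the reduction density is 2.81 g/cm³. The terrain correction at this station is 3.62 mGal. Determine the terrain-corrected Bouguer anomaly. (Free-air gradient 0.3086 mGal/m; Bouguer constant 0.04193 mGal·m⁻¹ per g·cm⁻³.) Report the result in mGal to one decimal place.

Free-air correction = 0.3086 × 2887.0 = 890.93 mGal
Free-air anomaly = 980143.44 − 980805.73 + (890.93) = 228.64 mGal
Bouguer slab correction = 0.04193 × 2.81 × 2887.0 = 340.16 mGal
Simple Bouguer anomaly = 228.64 − (340.16) = -111.52 mGal
Complete Bouguer anomaly = -111.52 + 3.62 = -107.90 mGal

-107.9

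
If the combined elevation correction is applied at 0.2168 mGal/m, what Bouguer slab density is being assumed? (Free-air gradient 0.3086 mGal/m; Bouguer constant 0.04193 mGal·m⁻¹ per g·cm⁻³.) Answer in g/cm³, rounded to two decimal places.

2.19

0.2168 = 0.3086 − 0.04193 × ρ
ρ = (0.3086 − 0.2168) / 0.04193 = 2.19 g/cm³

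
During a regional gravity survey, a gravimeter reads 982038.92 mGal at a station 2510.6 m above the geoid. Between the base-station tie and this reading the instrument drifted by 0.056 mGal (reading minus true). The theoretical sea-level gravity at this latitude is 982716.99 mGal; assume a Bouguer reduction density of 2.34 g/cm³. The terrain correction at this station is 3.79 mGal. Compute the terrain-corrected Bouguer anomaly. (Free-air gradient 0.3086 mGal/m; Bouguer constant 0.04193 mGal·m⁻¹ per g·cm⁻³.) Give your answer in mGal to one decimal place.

-145.9

Drift-corrected reading = 982038.92 − (0.056) = 982038.864 mGal
Free-air correction = 0.3086 × 2510.6 = 774.77 mGal
Free-air anomaly = 982038.864 − 982716.99 + (774.77) = 96.644 mGal
Bouguer slab correction = 0.04193 × 2.34 × 2510.6 = 246.33 mGal
Simple Bouguer anomaly = 96.644 − (246.33) = -149.686 mGal
Complete Bouguer anomaly = -149.686 + 3.79 = -145.896 mGal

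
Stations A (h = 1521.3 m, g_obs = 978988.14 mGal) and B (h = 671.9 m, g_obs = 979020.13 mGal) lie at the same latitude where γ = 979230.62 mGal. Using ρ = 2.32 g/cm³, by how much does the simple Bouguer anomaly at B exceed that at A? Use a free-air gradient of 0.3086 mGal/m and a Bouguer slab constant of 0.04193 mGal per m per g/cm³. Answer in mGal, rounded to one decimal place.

Δg_SB(A) = 978988.14 − 979230.62 + 0.3086×1521.3 − 0.04193×2.32×1521.3 = 79.00 mGal
Δg_SB(B) = 979020.13 − 979230.62 + 0.3086×671.9 − 0.04193×2.32×671.9 = -68.50 mGal
Difference = -68.50 − (79.00) = -147.50 mGal

-147.5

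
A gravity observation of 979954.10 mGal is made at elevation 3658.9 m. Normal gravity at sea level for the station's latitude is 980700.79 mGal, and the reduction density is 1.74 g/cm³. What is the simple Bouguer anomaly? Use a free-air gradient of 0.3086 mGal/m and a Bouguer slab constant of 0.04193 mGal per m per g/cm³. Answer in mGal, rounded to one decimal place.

115.5

Free-air correction = 0.3086 × 3658.9 = 1129.14 mGal
Free-air anomaly = 979954.10 − 980700.79 + (1129.14) = 382.45 mGal
Bouguer slab correction = 0.04193 × 1.74 × 3658.9 = 266.95 mGal
Simple Bouguer anomaly = 382.45 − (266.95) = 115.50 mGal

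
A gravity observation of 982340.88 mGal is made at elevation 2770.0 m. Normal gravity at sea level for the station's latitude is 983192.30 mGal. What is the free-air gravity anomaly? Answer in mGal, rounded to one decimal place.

Free-air correction = 0.3086 × 2770.0 = 854.82 mGal
Free-air anomaly = 982340.88 − 983192.30 + (854.82) = 3.40 mGal

3.4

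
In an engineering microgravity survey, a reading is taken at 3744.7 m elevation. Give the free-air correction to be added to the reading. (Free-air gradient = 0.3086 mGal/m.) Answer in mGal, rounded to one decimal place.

Free-air correction = 0.3086 × 3744.7 = 1155.6 mGal

1155.6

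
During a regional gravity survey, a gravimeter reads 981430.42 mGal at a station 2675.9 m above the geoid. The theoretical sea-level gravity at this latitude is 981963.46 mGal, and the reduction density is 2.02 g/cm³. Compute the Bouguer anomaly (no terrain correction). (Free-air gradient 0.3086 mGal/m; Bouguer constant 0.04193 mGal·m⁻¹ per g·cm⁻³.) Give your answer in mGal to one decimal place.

66.1

Free-air correction = 0.3086 × 2675.9 = 825.78 mGal
Free-air anomaly = 981430.42 − 981963.46 + (825.78) = 292.74 mGal
Bouguer slab correction = 0.04193 × 2.02 × 2675.9 = 226.64 mGal
Simple Bouguer anomaly = 292.74 − (226.64) = 66.10 mGal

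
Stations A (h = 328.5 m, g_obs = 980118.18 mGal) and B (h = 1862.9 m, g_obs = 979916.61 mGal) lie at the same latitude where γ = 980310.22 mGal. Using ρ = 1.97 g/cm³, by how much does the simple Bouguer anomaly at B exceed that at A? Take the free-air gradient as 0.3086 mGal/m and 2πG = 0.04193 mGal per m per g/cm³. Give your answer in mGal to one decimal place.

Δg_SB(A) = 980118.18 − 980310.22 + 0.3086×328.5 − 0.04193×1.97×328.5 = -117.80 mGal
Δg_SB(B) = 979916.61 − 980310.22 + 0.3086×1862.9 − 0.04193×1.97×1862.9 = 27.40 mGal
Difference = 27.40 − (-117.80) = 145.20 mGal

145.2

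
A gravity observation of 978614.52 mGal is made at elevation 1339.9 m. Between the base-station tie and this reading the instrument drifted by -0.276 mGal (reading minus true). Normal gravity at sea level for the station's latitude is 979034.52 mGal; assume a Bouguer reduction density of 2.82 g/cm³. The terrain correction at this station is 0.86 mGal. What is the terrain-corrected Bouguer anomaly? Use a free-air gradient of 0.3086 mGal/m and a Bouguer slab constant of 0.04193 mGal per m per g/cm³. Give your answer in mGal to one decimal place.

-163.8

Drift-corrected reading = 978614.52 − (-0.276) = 978614.796 mGal
Free-air correction = 0.3086 × 1339.9 = 413.49 mGal
Free-air anomaly = 978614.796 − 979034.52 + (413.49) = -6.234 mGal
Bouguer slab correction = 0.04193 × 2.82 × 1339.9 = 158.43 mGal
Simple Bouguer anomaly = -6.234 − (158.43) = -164.664 mGal
Complete Bouguer anomaly = -164.664 + 0.86 = -163.804 mGal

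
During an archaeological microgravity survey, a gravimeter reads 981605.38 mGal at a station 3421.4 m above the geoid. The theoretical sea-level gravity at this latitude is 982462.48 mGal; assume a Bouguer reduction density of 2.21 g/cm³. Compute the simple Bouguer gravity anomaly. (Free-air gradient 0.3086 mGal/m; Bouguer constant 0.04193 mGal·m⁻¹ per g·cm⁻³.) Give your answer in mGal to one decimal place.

-118.3

Free-air correction = 0.3086 × 3421.4 = 1055.84 mGal
Free-air anomaly = 981605.38 − 982462.48 + (1055.84) = 198.74 mGal
Bouguer slab correction = 0.04193 × 2.21 × 3421.4 = 317.05 mGal
Simple Bouguer anomaly = 198.74 − (317.05) = -118.31 mGal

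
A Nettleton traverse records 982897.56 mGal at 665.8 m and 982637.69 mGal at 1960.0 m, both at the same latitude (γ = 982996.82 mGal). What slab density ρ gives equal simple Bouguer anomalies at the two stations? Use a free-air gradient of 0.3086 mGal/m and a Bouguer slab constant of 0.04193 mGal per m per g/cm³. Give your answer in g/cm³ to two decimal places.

2.57

Δg_obs = 982637.69 − 982897.56 = -259.87 mGal over Δh = 1960.0 − 665.8 = 1294.2 m
Equal Bouguer anomalies ⇒ Δg_obs + (0.3086 − 0.04193ρ)·Δh = 0
0.3086 − 0.04193ρ = −Δg_obs/Δh = 0.20080
ρ = (0.3086 − 0.20080) / 0.04193 = 2.57 g/cm³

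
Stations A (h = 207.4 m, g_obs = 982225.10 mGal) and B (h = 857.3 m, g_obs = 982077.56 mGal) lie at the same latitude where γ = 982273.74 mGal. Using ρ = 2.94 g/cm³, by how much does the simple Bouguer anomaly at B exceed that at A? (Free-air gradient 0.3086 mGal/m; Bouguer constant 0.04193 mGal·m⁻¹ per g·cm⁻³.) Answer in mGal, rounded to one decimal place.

Δg_SB(A) = 982225.10 − 982273.74 + 0.3086×207.4 − 0.04193×2.94×207.4 = -10.20 mGal
Δg_SB(B) = 982077.56 − 982273.74 + 0.3086×857.3 − 0.04193×2.94×857.3 = -37.30 mGal
Difference = -37.30 − (-10.20) = -27.10 mGal

-27.1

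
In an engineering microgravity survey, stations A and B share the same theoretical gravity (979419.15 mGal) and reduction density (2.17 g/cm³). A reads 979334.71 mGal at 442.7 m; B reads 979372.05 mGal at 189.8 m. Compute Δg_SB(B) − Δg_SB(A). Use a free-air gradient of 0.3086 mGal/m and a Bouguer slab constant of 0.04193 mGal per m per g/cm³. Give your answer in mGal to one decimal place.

-17.7

Δg_SB(A) = 979334.71 − 979419.15 + 0.3086×442.7 − 0.04193×2.17×442.7 = 11.90 mGal
Δg_SB(B) = 979372.05 − 979419.15 + 0.3086×189.8 − 0.04193×2.17×189.8 = -5.80 mGal
Difference = -5.80 − (11.90) = -17.70 mGal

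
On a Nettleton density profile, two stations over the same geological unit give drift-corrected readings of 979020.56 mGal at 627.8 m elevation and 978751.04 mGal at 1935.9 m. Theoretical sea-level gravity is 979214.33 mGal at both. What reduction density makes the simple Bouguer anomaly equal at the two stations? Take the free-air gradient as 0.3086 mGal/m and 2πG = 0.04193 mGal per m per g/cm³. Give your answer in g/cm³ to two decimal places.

Δg_obs = 978751.04 − 979020.56 = -269.52 mGal over Δh = 1935.9 − 627.8 = 1308.1 m
Equal Bouguer anomalies ⇒ Δg_obs + (0.3086 − 0.04193ρ)·Δh = 0
0.3086 − 0.04193ρ = −Δg_obs/Δh = 0.20604
ρ = (0.3086 − 0.20604) / 0.04193 = 2.45 g/cm³

2.45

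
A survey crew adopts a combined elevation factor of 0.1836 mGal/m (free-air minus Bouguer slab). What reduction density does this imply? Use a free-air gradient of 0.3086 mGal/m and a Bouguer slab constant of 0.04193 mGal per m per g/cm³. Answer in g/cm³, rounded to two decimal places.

2.98

0.1836 = 0.3086 − 0.04193 × ρ
ρ = (0.3086 − 0.1836) / 0.04193 = 2.98 g/cm³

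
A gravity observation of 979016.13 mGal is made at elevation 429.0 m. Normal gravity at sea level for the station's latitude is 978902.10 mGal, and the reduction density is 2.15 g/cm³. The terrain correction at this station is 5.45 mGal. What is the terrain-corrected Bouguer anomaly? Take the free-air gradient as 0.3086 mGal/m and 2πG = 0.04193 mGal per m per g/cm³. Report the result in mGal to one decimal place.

213.2

Free-air correction = 0.3086 × 429.0 = 132.39 mGal
Free-air anomaly = 979016.13 − 978902.10 + (132.39) = 246.42 mGal
Bouguer slab correction = 0.04193 × 2.15 × 429.0 = 38.67 mGal
Simple Bouguer anomaly = 246.42 − (38.67) = 207.75 mGal
Complete Bouguer anomaly = 207.75 + 5.45 = 213.20 mGal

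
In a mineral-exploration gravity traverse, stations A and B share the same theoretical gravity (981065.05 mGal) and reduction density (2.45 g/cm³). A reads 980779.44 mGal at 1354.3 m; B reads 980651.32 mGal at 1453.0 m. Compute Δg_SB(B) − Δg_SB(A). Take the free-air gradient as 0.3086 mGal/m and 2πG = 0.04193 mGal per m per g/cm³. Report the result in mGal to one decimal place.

-107.8

Δg_SB(A) = 980779.44 − 981065.05 + 0.3086×1354.3 − 0.04193×2.45×1354.3 = -6.80 mGal
Δg_SB(B) = 980651.32 − 981065.05 + 0.3086×1453.0 − 0.04193×2.45×1453.0 = -114.60 mGal
Difference = -114.60 − (-6.80) = -107.80 mGal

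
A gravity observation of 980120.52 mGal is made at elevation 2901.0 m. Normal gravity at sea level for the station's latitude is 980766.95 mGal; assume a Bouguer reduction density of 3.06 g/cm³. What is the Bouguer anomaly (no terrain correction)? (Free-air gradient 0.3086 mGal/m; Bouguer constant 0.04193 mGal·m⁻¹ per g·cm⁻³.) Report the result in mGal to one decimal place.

Free-air correction = 0.3086 × 2901.0 = 895.25 mGal
Free-air anomaly = 980120.52 − 980766.95 + (895.25) = 248.82 mGal
Bouguer slab correction = 0.04193 × 3.06 × 2901.0 = 372.22 mGal
Simple Bouguer anomaly = 248.82 − (372.22) = -123.40 mGal

-123.4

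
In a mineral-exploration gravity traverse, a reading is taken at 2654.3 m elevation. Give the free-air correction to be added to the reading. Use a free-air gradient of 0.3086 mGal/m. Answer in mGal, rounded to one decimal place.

Free-air correction = 0.3086 × 2654.3 = 819.1 mGal

819.1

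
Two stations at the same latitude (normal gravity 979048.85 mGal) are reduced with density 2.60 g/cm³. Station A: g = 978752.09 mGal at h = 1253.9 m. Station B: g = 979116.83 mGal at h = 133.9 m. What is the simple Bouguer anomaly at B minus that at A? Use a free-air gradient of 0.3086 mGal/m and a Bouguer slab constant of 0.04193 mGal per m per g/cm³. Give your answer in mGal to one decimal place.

Δg_SB(A) = 978752.09 − 979048.85 + 0.3086×1253.9 − 0.04193×2.60×1253.9 = -46.50 mGal
Δg_SB(B) = 979116.83 − 979048.85 + 0.3086×133.9 − 0.04193×2.60×133.9 = 94.70 mGal
Difference = 94.70 − (-46.50) = 141.20 mGal

141.2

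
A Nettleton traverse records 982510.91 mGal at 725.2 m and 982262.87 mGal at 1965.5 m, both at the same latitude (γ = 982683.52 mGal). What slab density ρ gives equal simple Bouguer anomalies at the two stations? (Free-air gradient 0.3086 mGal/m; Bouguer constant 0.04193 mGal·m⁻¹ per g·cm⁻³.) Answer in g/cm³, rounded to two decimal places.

2.59

Δg_obs = 982262.87 − 982510.91 = -248.04 mGal over Δh = 1965.5 − 725.2 = 1240.3 m
Equal Bouguer anomalies ⇒ Δg_obs + (0.3086 − 0.04193ρ)·Δh = 0
0.3086 − 0.04193ρ = −Δg_obs/Δh = 0.19998
ρ = (0.3086 − 0.19998) / 0.04193 = 2.59 g/cm³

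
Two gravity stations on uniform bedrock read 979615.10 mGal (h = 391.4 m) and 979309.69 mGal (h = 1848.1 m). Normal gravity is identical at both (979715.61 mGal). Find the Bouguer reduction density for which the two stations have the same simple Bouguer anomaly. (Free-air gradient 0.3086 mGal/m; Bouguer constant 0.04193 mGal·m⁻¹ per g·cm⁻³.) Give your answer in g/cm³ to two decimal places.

Δg_obs = 979309.69 − 979615.10 = -305.41 mGal over Δh = 1848.1 − 391.4 = 1456.7 m
Equal Bouguer anomalies ⇒ Δg_obs + (0.3086 − 0.04193ρ)·Δh = 0
0.3086 − 0.04193ρ = −Δg_obs/Δh = 0.20966
ρ = (0.3086 − 0.20966) / 0.04193 = 2.36 g/cm³

2.36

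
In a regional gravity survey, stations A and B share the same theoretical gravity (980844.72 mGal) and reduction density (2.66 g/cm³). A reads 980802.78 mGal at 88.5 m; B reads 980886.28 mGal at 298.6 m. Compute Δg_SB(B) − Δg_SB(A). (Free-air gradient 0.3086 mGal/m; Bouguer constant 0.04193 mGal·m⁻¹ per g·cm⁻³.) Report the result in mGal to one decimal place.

Δg_SB(A) = 980802.78 − 980844.72 + 0.3086×88.5 − 0.04193×2.66×88.5 = -24.50 mGal
Δg_SB(B) = 980886.28 − 980844.72 + 0.3086×298.6 − 0.04193×2.66×298.6 = 100.40 mGal
Difference = 100.40 − (-24.50) = 124.90 mGal

124.9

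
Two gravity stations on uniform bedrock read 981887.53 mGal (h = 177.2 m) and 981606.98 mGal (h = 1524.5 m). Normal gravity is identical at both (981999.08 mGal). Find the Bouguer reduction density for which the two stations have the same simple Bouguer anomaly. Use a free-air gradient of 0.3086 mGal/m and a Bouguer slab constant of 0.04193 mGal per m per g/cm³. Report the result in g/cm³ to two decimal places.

2.39

Δg_obs = 981606.98 − 981887.53 = -280.55 mGal over Δh = 1524.5 − 177.2 = 1347.3 m
Equal Bouguer anomalies ⇒ Δg_obs + (0.3086 − 0.04193ρ)·Δh = 0
0.3086 − 0.04193ρ = −Δg_obs/Δh = 0.20823
ρ = (0.3086 − 0.20823) / 0.04193 = 2.39 g/cm³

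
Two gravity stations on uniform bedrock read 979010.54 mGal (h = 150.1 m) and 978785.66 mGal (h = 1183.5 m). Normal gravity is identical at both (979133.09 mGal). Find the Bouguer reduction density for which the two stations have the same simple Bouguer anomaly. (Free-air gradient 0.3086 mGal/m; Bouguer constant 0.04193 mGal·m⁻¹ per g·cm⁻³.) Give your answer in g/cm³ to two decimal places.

Δg_obs = 978785.66 − 979010.54 = -224.88 mGal over Δh = 1183.5 − 150.1 = 1033.4 m
Equal Bouguer anomalies ⇒ Δg_obs + (0.3086 − 0.04193ρ)·Δh = 0
0.3086 − 0.04193ρ = −Δg_obs/Δh = 0.21761
ρ = (0.3086 − 0.21761) / 0.04193 = 2.17 g/cm³

2.17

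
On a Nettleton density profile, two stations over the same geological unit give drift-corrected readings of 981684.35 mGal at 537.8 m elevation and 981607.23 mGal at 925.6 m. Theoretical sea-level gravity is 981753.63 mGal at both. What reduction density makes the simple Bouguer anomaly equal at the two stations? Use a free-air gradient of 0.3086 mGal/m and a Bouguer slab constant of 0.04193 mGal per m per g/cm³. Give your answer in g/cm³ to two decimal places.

Δg_obs = 981607.23 − 981684.35 = -77.12 mGal over Δh = 925.6 − 537.8 = 387.8 m
Equal Bouguer anomalies ⇒ Δg_obs + (0.3086 − 0.04193ρ)·Δh = 0
0.3086 − 0.04193ρ = −Δg_obs/Δh = 0.19887
ρ = (0.3086 − 0.19887) / 0.04193 = 2.62 g/cm³

2.62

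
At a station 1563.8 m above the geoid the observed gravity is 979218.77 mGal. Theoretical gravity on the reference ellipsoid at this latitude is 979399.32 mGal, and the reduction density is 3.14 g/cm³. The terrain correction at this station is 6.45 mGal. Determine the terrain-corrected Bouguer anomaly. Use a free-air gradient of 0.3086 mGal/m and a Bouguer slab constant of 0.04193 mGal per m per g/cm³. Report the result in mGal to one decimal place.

102.6

Free-air correction = 0.3086 × 1563.8 = 482.59 mGal
Free-air anomaly = 979218.77 − 979399.32 + (482.59) = 302.04 mGal
Bouguer slab correction = 0.04193 × 3.14 × 1563.8 = 205.89 mGal
Simple Bouguer anomaly = 302.04 − (205.89) = 96.15 mGal
Complete Bouguer anomaly = 96.15 + 6.45 = 102.60 mGal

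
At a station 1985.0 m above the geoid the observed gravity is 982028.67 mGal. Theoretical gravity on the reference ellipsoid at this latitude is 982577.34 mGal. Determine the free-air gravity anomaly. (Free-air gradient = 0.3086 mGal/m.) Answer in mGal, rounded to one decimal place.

63.9

Free-air correction = 0.3086 × 1985.0 = 612.57 mGal
Free-air anomaly = 982028.67 − 982577.34 + (612.57) = 63.90 mGal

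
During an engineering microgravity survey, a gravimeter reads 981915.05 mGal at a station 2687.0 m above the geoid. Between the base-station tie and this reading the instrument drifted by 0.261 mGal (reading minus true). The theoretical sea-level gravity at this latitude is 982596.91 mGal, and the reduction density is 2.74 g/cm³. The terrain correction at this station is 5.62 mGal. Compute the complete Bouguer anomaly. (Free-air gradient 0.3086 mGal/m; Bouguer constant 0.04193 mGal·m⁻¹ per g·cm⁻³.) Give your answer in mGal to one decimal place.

Drift-corrected reading = 981915.05 − (0.261) = 981914.789 mGal
Free-air correction = 0.3086 × 2687.0 = 829.21 mGal
Free-air anomaly = 981914.789 − 982596.91 + (829.21) = 147.089 mGal
Bouguer slab correction = 0.04193 × 2.74 × 2687.0 = 308.70 mGal
Simple Bouguer anomaly = 147.089 − (308.70) = -161.611 mGal
Complete Bouguer anomaly = -161.611 + 5.62 = -155.991 mGal

-156.0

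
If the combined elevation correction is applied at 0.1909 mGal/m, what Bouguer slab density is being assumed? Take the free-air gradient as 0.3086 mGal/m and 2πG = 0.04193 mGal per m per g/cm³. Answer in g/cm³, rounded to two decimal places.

2.81

0.1909 = 0.3086 − 0.04193 × ρ
ρ = (0.3086 − 0.1909) / 0.04193 = 2.81 g/cm³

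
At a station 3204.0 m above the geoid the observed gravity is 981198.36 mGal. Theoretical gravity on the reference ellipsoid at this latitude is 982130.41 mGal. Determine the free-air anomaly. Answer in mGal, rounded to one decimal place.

56.7

Free-air correction = 0.3086 × 3204.0 = 988.75 mGal
Free-air anomaly = 981198.36 − 982130.41 + (988.75) = 56.70 mGal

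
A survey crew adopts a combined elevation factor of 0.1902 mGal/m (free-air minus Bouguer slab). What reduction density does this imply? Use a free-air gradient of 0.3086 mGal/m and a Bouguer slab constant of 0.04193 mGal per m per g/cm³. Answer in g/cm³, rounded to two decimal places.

2.82

0.1902 = 0.3086 − 0.04193 × ρ
ρ = (0.3086 − 0.1902) / 0.04193 = 2.82 g/cm³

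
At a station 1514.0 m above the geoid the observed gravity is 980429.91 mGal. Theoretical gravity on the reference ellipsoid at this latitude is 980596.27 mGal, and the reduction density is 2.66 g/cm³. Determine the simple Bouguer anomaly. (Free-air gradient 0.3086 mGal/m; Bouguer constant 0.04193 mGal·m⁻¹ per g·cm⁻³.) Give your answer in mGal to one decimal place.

132.0

Free-air correction = 0.3086 × 1514.0 = 467.22 mGal
Free-air anomaly = 980429.91 − 980596.27 + (467.22) = 300.86 mGal
Bouguer slab correction = 0.04193 × 2.66 × 1514.0 = 168.86 mGal
Simple Bouguer anomaly = 300.86 − (168.86) = 132.00 mGal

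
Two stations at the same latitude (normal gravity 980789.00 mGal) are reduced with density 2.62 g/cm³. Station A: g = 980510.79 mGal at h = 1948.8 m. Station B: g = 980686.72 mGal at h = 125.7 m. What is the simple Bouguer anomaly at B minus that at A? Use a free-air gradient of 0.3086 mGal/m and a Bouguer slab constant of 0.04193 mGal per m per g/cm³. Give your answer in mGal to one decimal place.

Δg_SB(A) = 980510.79 − 980789.00 + 0.3086×1948.8 − 0.04193×2.62×1948.8 = 109.10 mGal
Δg_SB(B) = 980686.72 − 980789.00 + 0.3086×125.7 − 0.04193×2.62×125.7 = -77.30 mGal
Difference = -77.30 − (109.10) = -186.40 mGal

-186.4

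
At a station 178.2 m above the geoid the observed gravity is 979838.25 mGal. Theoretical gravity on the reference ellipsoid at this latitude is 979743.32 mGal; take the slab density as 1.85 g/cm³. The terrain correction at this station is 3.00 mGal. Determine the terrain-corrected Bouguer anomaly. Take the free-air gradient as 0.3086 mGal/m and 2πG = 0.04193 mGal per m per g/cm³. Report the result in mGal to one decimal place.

Free-air correction = 0.3086 × 178.2 = 54.99 mGal
Free-air anomaly = 979838.25 − 979743.32 + (54.99) = 149.92 mGal
Bouguer slab correction = 0.04193 × 1.85 × 178.2 = 13.82 mGal
Simple Bouguer anomaly = 149.92 − (13.82) = 136.10 mGal
Complete Bouguer anomaly = 136.10 + 3.00 = 139.10 mGal

139.1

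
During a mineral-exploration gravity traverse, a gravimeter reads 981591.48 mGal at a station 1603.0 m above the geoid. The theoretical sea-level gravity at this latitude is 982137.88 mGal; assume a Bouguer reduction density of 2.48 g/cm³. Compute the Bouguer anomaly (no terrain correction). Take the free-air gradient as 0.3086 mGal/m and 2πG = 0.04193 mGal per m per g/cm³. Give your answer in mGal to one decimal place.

-218.4

Free-air correction = 0.3086 × 1603.0 = 494.69 mGal
Free-air anomaly = 981591.48 − 982137.88 + (494.69) = -51.71 mGal
Bouguer slab correction = 0.04193 × 2.48 × 1603.0 = 166.69 mGal
Simple Bouguer anomaly = -51.71 − (166.69) = -218.40 mGal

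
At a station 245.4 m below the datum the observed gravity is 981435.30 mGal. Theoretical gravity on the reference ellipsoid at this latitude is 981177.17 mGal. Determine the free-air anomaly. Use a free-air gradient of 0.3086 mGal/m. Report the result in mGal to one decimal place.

182.4

Free-air correction = 0.3086 × -245.4 = -75.73 mGal
Free-air anomaly = 981435.30 − 981177.17 + (-75.73) = 182.40 mGal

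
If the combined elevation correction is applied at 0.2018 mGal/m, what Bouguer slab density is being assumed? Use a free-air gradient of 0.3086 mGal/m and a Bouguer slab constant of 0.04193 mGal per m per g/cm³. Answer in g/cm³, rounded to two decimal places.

0.2018 = 0.3086 − 0.04193 × ρ
ρ = (0.3086 − 0.2018) / 0.04193 = 2.55 g/cm³

2.55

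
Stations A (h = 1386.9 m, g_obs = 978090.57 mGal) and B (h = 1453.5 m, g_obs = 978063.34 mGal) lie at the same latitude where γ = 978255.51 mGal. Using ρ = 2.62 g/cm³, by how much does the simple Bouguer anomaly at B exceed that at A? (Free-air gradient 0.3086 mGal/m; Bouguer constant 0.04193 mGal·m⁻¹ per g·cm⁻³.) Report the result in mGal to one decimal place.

Δg_SB(A) = 978090.57 − 978255.51 + 0.3086×1386.9 − 0.04193×2.62×1386.9 = 110.70 mGal
Δg_SB(B) = 978063.34 − 978255.51 + 0.3086×1453.5 − 0.04193×2.62×1453.5 = 96.70 mGal
Difference = 96.70 − (110.70) = -14.00 mGal

-14.0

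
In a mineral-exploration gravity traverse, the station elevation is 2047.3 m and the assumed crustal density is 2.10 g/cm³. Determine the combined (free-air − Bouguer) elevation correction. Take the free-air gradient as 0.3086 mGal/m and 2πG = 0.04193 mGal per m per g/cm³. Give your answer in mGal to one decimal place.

Combined gradient = 0.3086 − 0.04193 × 2.10 = 0.2205470 mGal/m
Combined elevation correction = 0.2205470 × 2047.3 = 451.5 mGal

451.5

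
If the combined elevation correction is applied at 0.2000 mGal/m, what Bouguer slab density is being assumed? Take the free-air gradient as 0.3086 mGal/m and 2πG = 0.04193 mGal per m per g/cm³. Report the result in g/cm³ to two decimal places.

2.59

0.2000 = 0.3086 − 0.04193 × ρ
ρ = (0.3086 − 0.2000) / 0.04193 = 2.59 g/cm³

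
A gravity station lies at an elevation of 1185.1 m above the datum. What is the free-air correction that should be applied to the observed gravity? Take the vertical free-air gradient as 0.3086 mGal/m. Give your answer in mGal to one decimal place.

365.7

Free-air correction = 0.3086 × 1185.1 = 365.7 mGal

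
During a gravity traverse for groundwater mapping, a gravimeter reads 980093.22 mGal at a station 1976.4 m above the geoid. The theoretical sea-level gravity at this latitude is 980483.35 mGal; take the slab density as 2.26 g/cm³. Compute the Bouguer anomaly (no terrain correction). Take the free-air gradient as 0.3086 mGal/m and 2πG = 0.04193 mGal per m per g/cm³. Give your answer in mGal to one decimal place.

32.5

Free-air correction = 0.3086 × 1976.4 = 609.92 mGal
Free-air anomaly = 980093.22 − 980483.35 + (609.92) = 219.79 mGal
Bouguer slab correction = 0.04193 × 2.26 × 1976.4 = 187.29 mGal
Simple Bouguer anomaly = 219.79 − (187.29) = 32.50 mGal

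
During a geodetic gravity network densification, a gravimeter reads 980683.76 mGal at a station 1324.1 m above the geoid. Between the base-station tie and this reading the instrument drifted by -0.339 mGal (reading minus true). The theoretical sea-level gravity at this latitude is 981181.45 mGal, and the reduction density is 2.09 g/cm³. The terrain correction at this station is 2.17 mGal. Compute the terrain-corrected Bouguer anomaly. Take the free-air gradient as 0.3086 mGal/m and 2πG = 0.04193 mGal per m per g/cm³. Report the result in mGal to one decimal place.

-202.6

Drift-corrected reading = 980683.76 − (-0.339) = 980684.099 mGal
Free-air correction = 0.3086 × 1324.1 = 408.62 mGal
Free-air anomaly = 980684.099 − 981181.45 + (408.62) = -88.731 mGal
Bouguer slab correction = 0.04193 × 2.09 × 1324.1 = 116.04 mGal
Simple Bouguer anomaly = -88.731 − (116.04) = -204.771 mGal
Complete Bouguer anomaly = -204.771 + 2.17 = -202.601 mGal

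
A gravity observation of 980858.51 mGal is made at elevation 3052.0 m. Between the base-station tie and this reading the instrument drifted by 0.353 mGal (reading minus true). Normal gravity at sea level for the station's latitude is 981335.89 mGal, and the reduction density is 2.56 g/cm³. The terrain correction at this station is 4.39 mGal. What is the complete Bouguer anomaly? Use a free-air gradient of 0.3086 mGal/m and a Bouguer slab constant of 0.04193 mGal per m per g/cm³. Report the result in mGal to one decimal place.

140.9

Drift-corrected reading = 980858.51 − (0.353) = 980858.157 mGal
Free-air correction = 0.3086 × 3052.0 = 941.85 mGal
Free-air anomaly = 980858.157 − 981335.89 + (941.85) = 464.117 mGal
Bouguer slab correction = 0.04193 × 2.56 × 3052.0 = 327.60 mGal
Simple Bouguer anomaly = 464.117 − (327.60) = 136.517 mGal
Complete Bouguer anomaly = 136.517 + 4.39 = 140.907 mGal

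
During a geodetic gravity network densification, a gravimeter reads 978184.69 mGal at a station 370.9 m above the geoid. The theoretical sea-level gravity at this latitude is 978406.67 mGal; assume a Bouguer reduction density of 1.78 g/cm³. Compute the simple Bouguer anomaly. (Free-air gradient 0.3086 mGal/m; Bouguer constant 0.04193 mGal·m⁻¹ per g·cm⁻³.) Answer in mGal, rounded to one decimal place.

Free-air correction = 0.3086 × 370.9 = 114.46 mGal
Free-air anomaly = 978184.69 − 978406.67 + (114.46) = -107.52 mGal
Bouguer slab correction = 0.04193 × 1.78 × 370.9 = 27.68 mGal
Simple Bouguer anomaly = -107.52 − (27.68) = -135.20 mGal

-135.2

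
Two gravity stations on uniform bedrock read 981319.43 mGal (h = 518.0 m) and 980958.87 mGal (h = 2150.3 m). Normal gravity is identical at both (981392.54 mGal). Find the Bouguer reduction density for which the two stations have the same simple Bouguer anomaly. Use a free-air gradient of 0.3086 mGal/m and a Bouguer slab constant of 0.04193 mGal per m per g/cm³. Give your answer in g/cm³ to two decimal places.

2.09

Δg_obs = 980958.87 − 981319.43 = -360.56 mGal over Δh = 2150.3 − 518.0 = 1632.3 m
Equal Bouguer anomalies ⇒ Δg_obs + (0.3086 − 0.04193ρ)·Δh = 0
0.3086 − 0.04193ρ = −Δg_obs/Δh = 0.22089
ρ = (0.3086 − 0.22089) / 0.04193 = 2.09 g/cm³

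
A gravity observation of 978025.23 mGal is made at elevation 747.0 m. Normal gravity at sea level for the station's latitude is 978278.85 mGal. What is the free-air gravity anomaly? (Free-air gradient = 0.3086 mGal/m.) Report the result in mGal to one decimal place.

-23.1

Free-air correction = 0.3086 × 747.0 = 230.52 mGal
Free-air anomaly = 978025.23 − 978278.85 + (230.52) = -23.10 mGal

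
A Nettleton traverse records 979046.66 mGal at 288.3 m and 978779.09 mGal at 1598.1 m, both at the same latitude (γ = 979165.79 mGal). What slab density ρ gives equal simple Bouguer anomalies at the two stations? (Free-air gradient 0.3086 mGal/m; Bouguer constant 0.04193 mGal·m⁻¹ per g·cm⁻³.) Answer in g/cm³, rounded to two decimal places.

2.49

Δg_obs = 978779.09 − 979046.66 = -267.57 mGal over Δh = 1598.1 − 288.3 = 1309.8 m
Equal Bouguer anomalies ⇒ Δg_obs + (0.3086 − 0.04193ρ)·Δh = 0
0.3086 − 0.04193ρ = −Δg_obs/Δh = 0.20428
ρ = (0.3086 − 0.20428) / 0.04193 = 2.49 g/cm³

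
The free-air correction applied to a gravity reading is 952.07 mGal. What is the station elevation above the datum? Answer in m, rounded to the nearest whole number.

3085

h = 952.07 / 0.3086 = 3085.13 m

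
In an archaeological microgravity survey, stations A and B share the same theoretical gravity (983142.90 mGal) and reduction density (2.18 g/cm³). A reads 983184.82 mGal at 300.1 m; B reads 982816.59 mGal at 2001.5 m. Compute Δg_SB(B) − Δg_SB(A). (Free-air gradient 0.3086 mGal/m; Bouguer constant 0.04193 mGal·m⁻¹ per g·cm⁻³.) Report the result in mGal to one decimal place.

Δg_SB(A) = 983184.82 − 983142.90 + 0.3086×300.1 − 0.04193×2.18×300.1 = 107.10 mGal
Δg_SB(B) = 982816.59 − 983142.90 + 0.3086×2001.5 − 0.04193×2.18×2001.5 = 108.40 mGal
Difference = 108.40 − (107.10) = 1.30 mGal

1.3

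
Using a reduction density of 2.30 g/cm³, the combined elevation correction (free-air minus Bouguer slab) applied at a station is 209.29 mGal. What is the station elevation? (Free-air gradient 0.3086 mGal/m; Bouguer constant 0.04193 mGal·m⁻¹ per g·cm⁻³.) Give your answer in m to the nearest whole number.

Combined gradient = 0.3086 − 0.04193 × 2.30 = 0.2121610 mGal/m
h = 209.29 / 0.2121610 = 986.47 m

986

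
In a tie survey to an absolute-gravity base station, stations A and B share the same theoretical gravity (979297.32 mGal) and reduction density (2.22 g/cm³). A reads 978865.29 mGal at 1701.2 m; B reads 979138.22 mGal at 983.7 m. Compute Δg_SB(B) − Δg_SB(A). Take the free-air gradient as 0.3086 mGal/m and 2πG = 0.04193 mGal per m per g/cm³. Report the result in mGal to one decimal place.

Δg_SB(A) = 978865.29 − 979297.32 + 0.3086×1701.2 − 0.04193×2.22×1701.2 = -65.40 mGal
Δg_SB(B) = 979138.22 − 979297.32 + 0.3086×983.7 − 0.04193×2.22×983.7 = 52.90 mGal
Difference = 52.90 − (-65.40) = 118.30 mGal

118.3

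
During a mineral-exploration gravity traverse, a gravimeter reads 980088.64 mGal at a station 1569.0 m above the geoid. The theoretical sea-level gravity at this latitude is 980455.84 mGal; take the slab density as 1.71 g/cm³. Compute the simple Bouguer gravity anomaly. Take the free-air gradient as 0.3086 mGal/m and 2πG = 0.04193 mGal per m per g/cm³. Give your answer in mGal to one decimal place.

4.5

Free-air correction = 0.3086 × 1569.0 = 484.19 mGal
Free-air anomaly = 980088.64 − 980455.84 + (484.19) = 116.99 mGal
Bouguer slab correction = 0.04193 × 1.71 × 1569.0 = 112.50 mGal
Simple Bouguer anomaly = 116.99 − (112.50) = 4.49 mGal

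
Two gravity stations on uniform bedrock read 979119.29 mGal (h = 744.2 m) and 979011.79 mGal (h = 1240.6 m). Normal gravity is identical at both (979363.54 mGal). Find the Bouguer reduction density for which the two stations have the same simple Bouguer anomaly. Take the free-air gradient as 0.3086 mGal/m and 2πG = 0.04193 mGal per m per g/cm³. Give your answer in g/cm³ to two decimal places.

2.20

Δg_obs = 979011.79 − 979119.29 = -107.50 mGal over Δh = 1240.6 − 744.2 = 496.4 m
Equal Bouguer anomalies ⇒ Δg_obs + (0.3086 − 0.04193ρ)·Δh = 0
0.3086 − 0.04193ρ = −Δg_obs/Δh = 0.21656
ρ = (0.3086 − 0.21656) / 0.04193 = 2.20 g/cm³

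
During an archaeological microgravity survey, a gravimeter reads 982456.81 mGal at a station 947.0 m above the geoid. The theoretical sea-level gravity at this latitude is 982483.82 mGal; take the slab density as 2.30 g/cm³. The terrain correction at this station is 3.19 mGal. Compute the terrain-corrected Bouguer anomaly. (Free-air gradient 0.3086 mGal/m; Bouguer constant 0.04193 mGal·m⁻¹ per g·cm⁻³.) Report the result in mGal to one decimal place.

Free-air correction = 0.3086 × 947.0 = 292.24 mGal
Free-air anomaly = 982456.81 − 982483.82 + (292.24) = 265.23 mGal
Bouguer slab correction = 0.04193 × 2.30 × 947.0 = 91.33 mGal
Simple Bouguer anomaly = 265.23 − (91.33) = 173.90 mGal
Complete Bouguer anomaly = 173.90 + 3.19 = 177.09 mGal

177.1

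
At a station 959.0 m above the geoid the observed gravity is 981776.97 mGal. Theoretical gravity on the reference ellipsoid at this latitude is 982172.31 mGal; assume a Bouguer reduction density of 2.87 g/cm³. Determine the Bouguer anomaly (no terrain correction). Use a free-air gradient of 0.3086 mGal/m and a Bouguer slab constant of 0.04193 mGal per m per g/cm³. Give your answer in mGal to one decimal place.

-214.8

Free-air correction = 0.3086 × 959.0 = 295.95 mGal
Free-air anomaly = 981776.97 − 982172.31 + (295.95) = -99.39 mGal
Bouguer slab correction = 0.04193 × 2.87 × 959.0 = 115.41 mGal
Simple Bouguer anomaly = -99.39 − (115.41) = -214.80 mGal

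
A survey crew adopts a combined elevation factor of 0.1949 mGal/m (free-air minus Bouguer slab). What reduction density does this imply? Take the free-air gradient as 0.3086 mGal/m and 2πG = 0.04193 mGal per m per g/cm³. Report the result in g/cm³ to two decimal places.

0.1949 = 0.3086 − 0.04193 × ρ
ρ = (0.3086 − 0.1949) / 0.04193 = 2.71 g/cm³

2.71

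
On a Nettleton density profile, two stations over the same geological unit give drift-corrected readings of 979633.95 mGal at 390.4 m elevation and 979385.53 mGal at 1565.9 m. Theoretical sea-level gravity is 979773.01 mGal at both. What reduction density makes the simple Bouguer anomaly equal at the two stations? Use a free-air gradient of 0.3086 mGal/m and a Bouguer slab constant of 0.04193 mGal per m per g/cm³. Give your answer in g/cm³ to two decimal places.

Δg_obs = 979385.53 − 979633.95 = -248.42 mGal over Δh = 1565.9 − 390.4 = 1175.5 m
Equal Bouguer anomalies ⇒ Δg_obs + (0.3086 − 0.04193ρ)·Δh = 0
0.3086 − 0.04193ρ = −Δg_obs/Δh = 0.21133
ρ = (0.3086 − 0.21133) / 0.04193 = 2.32 g/cm³

2.32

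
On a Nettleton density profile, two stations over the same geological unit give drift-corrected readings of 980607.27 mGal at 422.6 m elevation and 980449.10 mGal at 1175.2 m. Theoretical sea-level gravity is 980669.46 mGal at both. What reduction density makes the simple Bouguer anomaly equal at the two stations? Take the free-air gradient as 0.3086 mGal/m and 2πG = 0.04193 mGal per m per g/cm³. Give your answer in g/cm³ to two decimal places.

2.35

Δg_obs = 980449.10 − 980607.27 = -158.17 mGal over Δh = 1175.2 − 422.6 = 752.6 m
Equal Bouguer anomalies ⇒ Δg_obs + (0.3086 − 0.04193ρ)·Δh = 0
0.3086 − 0.04193ρ = −Δg_obs/Δh = 0.21016
ρ = (0.3086 − 0.21016) / 0.04193 = 2.35 g/cm³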